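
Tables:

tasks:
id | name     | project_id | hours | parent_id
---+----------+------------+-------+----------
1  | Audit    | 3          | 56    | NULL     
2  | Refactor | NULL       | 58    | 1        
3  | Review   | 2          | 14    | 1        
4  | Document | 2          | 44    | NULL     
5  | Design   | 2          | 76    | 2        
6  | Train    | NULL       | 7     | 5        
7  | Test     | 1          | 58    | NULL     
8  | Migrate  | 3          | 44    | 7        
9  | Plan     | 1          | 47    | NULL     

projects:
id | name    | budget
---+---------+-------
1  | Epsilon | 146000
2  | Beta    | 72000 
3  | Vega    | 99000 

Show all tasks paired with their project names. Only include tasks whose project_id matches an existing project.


INNER JOIN keeps only tasks rows whose project_id matches an id in projects. Walk through each task:
  - task 1 (Audit): project_id=3 -> matches Vega
  - task 2 (Refactor): project_id=NULL, no match -> dropped
  - task 3 (Review): project_id=2 -> matches Beta
  - task 4 (Document): project_id=2 -> matches Beta
  - task 5 (Design): project_id=2 -> matches Beta
  - task 6 (Train): project_id=NULL, no match -> dropped
  - task 7 (Test): project_id=1 -> matches Epsilon
  - task 8 (Migrate): project_id=3 -> matches Vega
  - task 9 (Plan): project_id=1 -> matches Epsilon
So 2 of 9 rows are dropped.

SQL:
SELECT a.name, b.name AS project
FROM tasks a
INNER JOIN projects b ON a.project_id = b.id

Result:
name     | project
---------+--------
Audit    | Vega   
Review   | Beta   
Document | Beta   
Design   | Beta   
Test     | Epsilon
Migrate  | Vega   
Plan     | Epsilon


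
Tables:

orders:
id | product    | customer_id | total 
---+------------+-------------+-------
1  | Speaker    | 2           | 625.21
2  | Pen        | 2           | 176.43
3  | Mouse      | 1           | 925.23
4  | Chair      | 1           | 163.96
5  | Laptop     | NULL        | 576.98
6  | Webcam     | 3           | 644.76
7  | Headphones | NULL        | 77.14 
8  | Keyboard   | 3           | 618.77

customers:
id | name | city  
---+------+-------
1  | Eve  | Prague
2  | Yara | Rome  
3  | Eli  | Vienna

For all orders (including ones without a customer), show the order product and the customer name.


LEFT JOIN keeps every row from orders (the left table); where customer_id has no match in customers, the customer columns become NULL. Walk through each order:
  - order 1 (Speaker): customer_id=2 -> matches Yara
  - order 2 (Pen): customer_id=2 -> matches Yara
  - order 3 (Mouse): customer_id=1 -> matches Eve
  - order 4 (Chair): customer_id=1 -> matches Eve
  - order 5 (Laptop): customer_id=NULL, no match -> kept with NULL
  - order 6 (Webcam): customer_id=3 -> matches Eli
  - order 7 (Headphones): customer_id=NULL, no match -> kept with NULL
  - order 8 (Keyboard): customer_id=3 -> matches Eli
All 8 rows appear; 2 have NULL customer.

SQL:
SELECT a.product, b.name AS customer
FROM orders a
LEFT JOIN customers b ON a.customer_id = b.id

Result:
product    | customer
-----------+---------
Speaker    | Yara    
Pen        | Yara    
Mouse      | Eve     
Chair      | Eve     
Laptop     | NULL    
Webcam     | Eli     
Headphones | NULL    
Keyboard   | Eli     


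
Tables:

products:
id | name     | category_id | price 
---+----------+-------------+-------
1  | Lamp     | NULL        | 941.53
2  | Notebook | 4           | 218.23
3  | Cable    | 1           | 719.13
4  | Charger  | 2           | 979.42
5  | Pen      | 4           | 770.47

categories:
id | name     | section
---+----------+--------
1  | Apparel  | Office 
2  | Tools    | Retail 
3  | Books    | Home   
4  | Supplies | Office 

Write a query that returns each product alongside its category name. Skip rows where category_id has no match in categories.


INNER JOIN keeps only products rows whose category_id matches an id in categories. Walk through each product:
  - product 1 (Lamp): category_id=NULL, no match -> dropped
  - product 2 (Notebook): category_id=4 -> matches Supplies
  - product 3 (Cable): category_id=1 -> matches Apparel
  - product 4 (Charger): category_id=2 -> matches Tools
  - product 5 (Pen): category_id=4 -> matches Supplies
So 1 of 5 rows is dropped.

SQL:
SELECT a.name, b.name AS category
FROM products a
INNER JOIN categories b ON a.category_id = b.id

Result:
name     | category
---------+---------
Notebook | Supplies
Cable    | Apparel 
Charger  | Tools   
Pen      | Supplies


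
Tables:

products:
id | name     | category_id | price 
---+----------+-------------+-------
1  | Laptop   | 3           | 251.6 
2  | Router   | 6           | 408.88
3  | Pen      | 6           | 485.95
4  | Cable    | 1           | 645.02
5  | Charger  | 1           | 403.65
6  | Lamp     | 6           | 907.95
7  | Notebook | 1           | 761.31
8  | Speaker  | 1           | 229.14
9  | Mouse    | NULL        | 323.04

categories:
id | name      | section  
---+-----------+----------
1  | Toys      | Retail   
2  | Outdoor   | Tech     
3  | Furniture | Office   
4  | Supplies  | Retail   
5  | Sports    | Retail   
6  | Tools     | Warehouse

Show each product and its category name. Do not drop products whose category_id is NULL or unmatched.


LEFT JOIN keeps every row from products (the left table); where category_id has no match in categories, the category columns become NULL. Walk through each product:
  - product 1 (Laptop): category_id=3 -> matches Furniture
  - product 2 (Router): category_id=6 -> matches Tools
  - product 3 (Pen): category_id=6 -> matches Tools
  - product 4 (Cable): category_id=1 -> matches Toys
  - product 5 (Charger): category_id=1 -> matches Toys
  - product 6 (Lamp): category_id=6 -> matches Tools
  - product 7 (Notebook): category_id=1 -> matches Toys
  - product 8 (Speaker): category_id=1 -> matches Toys
  - product 9 (Mouse): category_id=NULL, no match -> kept with NULL
All 9 rows appear; 1 has NULL category.

SQL:
SELECT a.name, b.name AS category
FROM products a
LEFT JOIN categories b ON a.category_id = b.id

Result:
name     | category 
---------+----------
Laptop   | Furniture
Router   | Tools    
Pen      | Tools    
Cable    | Toys     
Charger  | Toys     
Lamp     | Tools    
Notebook | Toys     
Speaker  | Toys     
Mouse    | NULL     


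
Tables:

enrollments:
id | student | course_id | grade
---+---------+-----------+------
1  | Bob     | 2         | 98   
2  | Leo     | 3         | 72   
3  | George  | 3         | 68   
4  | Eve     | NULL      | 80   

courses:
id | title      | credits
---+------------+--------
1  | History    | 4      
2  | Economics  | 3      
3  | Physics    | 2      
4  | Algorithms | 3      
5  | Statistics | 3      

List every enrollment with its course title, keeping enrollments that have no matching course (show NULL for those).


LEFT JOIN keeps every row from enrollments (the left table); where course_id has no match in courses, the course columns become NULL. Walk through each enrollment:
  - enrollment 1 (Bob): course_id=2 -> matches Economics
  - enrollment 2 (Leo): course_id=3 -> matches Physics
  - enrollment 3 (George): course_id=3 -> matches Physics
  - enrollment 4 (Eve): course_id=NULL, no match -> kept with NULL
All 4 rows appear; 1 has NULL course.

SQL:
SELECT a.student, b.title AS course
FROM enrollments a
LEFT JOIN courses b ON a.course_id = b.id

Result:
student | course   
--------+----------
Bob     | Economics
Leo     | Physics  
George  | Physics  
Eve     | NULL     


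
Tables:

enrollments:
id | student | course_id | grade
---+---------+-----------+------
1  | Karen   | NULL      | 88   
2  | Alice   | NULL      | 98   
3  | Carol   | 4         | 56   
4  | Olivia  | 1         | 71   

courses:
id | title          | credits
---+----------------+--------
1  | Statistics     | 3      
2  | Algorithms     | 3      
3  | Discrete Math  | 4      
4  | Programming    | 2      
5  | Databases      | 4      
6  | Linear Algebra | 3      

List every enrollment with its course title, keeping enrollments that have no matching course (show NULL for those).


LEFT JOIN keeps every row from enrollments (the left table); where course_id has no match in courses, the course columns become NULL. Walk through each enrollment:
  - enrollment 1 (Karen): course_id=NULL, no match -> kept with NULL
  - enrollment 2 (Alice): course_id=NULL, no match -> kept with NULL
  - enrollment 3 (Carol): course_id=4 -> matches Programming
  - enrollment 4 (Olivia): course_id=1 -> matches Statistics
All 4 rows appear; 2 have NULL course.

SQL:
SELECT a.student, b.title AS course
FROM enrollments a
LEFT JOIN courses b ON a.course_id = b.id

Result:
student | course     
--------+------------
Karen   | NULL       
Alice   | NULL       
Carol   | Programming
Olivia  | Statistics 


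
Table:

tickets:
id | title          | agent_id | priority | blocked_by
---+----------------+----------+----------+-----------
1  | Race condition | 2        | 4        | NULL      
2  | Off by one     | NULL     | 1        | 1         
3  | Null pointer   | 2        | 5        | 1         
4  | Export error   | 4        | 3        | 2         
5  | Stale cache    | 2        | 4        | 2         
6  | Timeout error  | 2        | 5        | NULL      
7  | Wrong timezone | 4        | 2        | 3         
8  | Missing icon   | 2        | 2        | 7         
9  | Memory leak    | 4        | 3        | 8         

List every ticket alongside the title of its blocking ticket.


This is a self-join: tickets is joined to a second copy of itself, matching each row's blocked_by to another row's id. Use LEFT JOIN so rows with blocked_by=NULL are kept.
  - ticket 1 (Race condition): blocked_by=NULL -> NULL
  - ticket 2 (Off by one): blocked_by=1 -> Race condition
  - ticket 3 (Null pointer): blocked_by=1 -> Race condition
  - ticket 4 (Export error): blocked_by=2 -> Off by one
  - ticket 5 (Stale cache): blocked_by=2 -> Off by one
  - ticket 6 (Timeout error): blocked_by=NULL -> NULL
  - ticket 7 (Wrong timezone): blocked_by=3 -> Null pointer
  - ticket 8 (Missing icon): blocked_by=7 -> Wrong timezone
  - ticket 9 (Memory leak): blocked_by=8 -> Missing icon

SQL:
SELECT a.title AS item, b.title AS blocked_by
FROM tickets a
LEFT JOIN tickets b ON a.blocked_by = b.id

Result:
item           | blocked_by    
---------------+---------------
Race condition | NULL          
Off by one     | Race condition
Null pointer   | Race condition
Export error   | Off by one    
Stale cache    | Off by one    
Timeout error  | NULL          
Wrong timezone | Null pointer  
Missing icon   | Wrong timezone
Memory leak    | Missing icon  


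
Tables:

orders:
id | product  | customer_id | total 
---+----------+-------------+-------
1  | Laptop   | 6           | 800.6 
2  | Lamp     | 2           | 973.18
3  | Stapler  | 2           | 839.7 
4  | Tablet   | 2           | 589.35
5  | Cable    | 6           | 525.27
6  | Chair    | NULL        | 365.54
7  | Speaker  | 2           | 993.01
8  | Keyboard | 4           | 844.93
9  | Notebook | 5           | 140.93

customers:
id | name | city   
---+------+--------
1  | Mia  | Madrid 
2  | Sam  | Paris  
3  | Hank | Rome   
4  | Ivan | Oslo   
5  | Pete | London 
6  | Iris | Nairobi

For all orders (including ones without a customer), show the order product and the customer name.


LEFT JOIN keeps every row from orders (the left table); where customer_id has no match in customers, the customer columns become NULL. Walk through each order:
  - order 1 (Laptop): customer_id=6 -> matches Iris
  - order 2 (Lamp): customer_id=2 -> matches Sam
  - order 3 (Stapler): customer_id=2 -> matches Sam
  - order 4 (Tablet): customer_id=2 -> matches Sam
  - order 5 (Cable): customer_id=6 -> matches Iris
  - order 6 (Chair): customer_id=NULL, no match -> kept with NULL
  - order 7 (Speaker): customer_id=2 -> matches Sam
  - order 8 (Keyboard): customer_id=4 -> matches Ivan
  - order 9 (Notebook): customer_id=5 -> matches Pete
All 9 rows appear; 1 has NULL customer.

SQL:
SELECT a.product, b.name AS customer
FROM orders a
LEFT JOIN customers b ON a.customer_id = b.id

Result:
product  | customer
---------+---------
Laptop   | Iris    
Lamp     | Sam     
Stapler  | Sam     
Tablet   | Sam     
Cable    | Iris    
Chair    | NULL    
Speaker  | Sam     
Keyboard | Ivan    
Notebook | Pete    


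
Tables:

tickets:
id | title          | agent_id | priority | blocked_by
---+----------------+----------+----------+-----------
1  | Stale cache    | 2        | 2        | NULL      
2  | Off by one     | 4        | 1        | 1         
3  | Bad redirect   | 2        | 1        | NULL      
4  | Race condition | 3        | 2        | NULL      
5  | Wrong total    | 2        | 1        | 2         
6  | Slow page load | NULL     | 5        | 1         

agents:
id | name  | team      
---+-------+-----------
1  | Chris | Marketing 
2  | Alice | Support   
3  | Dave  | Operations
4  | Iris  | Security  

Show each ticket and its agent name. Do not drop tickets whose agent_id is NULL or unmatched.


LEFT JOIN keeps every row from tickets (the left table); where agent_id has no match in agents, the agent columns become NULL. Walk through each ticket:
  - ticket 1 (Stale cache): agent_id=2 -> matches Alice
  - ticket 2 (Off by one): agent_id=4 -> matches Iris
  - ticket 3 (Bad redirect): agent_id=2 -> matches Alice
  - ticket 4 (Race condition): agent_id=3 -> matches Dave
  - ticket 5 (Wrong total): agent_id=2 -> matches Alice
  - ticket 6 (Slow page load): agent_id=NULL, no match -> kept with NULL
All 6 rows appear; 1 has NULL agent.

SQL:
SELECT a.title, b.name AS agent
FROM tickets a
LEFT JOIN agents b ON a.agent_id = b.id

Result:
title          | agent
---------------+------
Stale cache    | Alice
Off by one     | Iris 
Bad redirect   | Alice
Race condition | Dave 
Wrong total    | Alice
Slow page load | NULL 


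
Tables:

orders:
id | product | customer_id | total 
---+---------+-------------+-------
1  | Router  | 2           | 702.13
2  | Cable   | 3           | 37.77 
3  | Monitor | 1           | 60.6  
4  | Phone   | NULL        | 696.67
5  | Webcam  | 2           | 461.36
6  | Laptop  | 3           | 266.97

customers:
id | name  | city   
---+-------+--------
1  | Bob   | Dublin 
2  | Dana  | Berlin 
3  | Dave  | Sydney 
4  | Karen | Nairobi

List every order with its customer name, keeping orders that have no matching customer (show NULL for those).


LEFT JOIN keeps every row from orders (the left table); where customer_id has no match in customers, the customer columns become NULL. Walk through each order:
  - order 1 (Router): customer_id=2 -> matches Dana
  - order 2 (Cable): customer_id=3 -> matches Dave
  - order 3 (Monitor): customer_id=1 -> matches Bob
  - order 4 (Phone): customer_id=NULL, no match -> kept with NULL
  - order 5 (Webcam): customer_id=2 -> matches Dana
  - order 6 (Laptop): customer_id=3 -> matches Dave
All 6 rows appear; 1 has NULL customer.

SQL:
SELECT a.product, b.name AS customer
FROM orders a
LEFT JOIN customers b ON a.customer_id = b.id

Result:
product | customer
--------+---------
Router  | Dana    
Cable   | Dave    
Monitor | Bob     
Phone   | NULL    
Webcam  | Dana    
Laptop  | Dave    


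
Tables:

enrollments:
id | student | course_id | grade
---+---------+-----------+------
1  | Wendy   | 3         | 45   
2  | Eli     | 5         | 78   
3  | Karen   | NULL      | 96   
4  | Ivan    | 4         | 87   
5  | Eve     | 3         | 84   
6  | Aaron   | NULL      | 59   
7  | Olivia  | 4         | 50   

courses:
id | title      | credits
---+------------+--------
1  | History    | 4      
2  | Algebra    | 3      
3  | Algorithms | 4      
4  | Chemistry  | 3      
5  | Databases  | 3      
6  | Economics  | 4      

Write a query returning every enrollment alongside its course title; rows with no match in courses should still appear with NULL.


LEFT JOIN keeps every row from enrollments (the left table); where course_id has no match in courses, the course columns become NULL. Walk through each enrollment:
  - enrollment 1 (Wendy): course_id=3 -> matches Algorithms
  - enrollment 2 (Eli): course_id=5 -> matches Databases
  - enrollment 3 (Karen): course_id=NULL, no match -> kept with NULL
  - enrollment 4 (Ivan): course_id=4 -> matches Chemistry
  - enrollment 5 (Eve): course_id=3 -> matches Algorithms
  - enrollment 6 (Aaron): course_id=NULL, no match -> kept with NULL
  - enrollment 7 (Olivia): course_id=4 -> matches Chemistry
All 7 rows appear; 2 have NULL course.

SQL:
SELECT a.student, b.title AS course
FROM enrollments a
LEFT JOIN courses b ON a.course_id = b.id

Result:
student | course    
--------+-----------
Wendy   | Algorithms
Eli     | Databases 
Karen   | NULL      
Ivan    | Chemistry 
Eve     | Algorithms
Aaron   | NULL      
Olivia  | Chemistry 


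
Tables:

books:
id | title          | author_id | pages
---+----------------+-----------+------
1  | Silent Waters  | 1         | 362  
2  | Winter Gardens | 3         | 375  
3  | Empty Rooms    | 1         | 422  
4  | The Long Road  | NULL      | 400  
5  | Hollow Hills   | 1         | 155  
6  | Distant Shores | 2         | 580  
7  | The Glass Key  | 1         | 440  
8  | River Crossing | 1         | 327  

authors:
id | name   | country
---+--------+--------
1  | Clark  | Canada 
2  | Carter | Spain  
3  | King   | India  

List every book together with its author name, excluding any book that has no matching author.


INNER JOIN keeps only books rows whose author_id matches an id in authors. Walk through each book:
  - book 1 (Silent Waters): author_id=1 -> matches Clark
  - book 2 (Winter Gardens): author_id=3 -> matches King
  - book 3 (Empty Rooms): author_id=1 -> matches Clark
  - book 4 (The Long Road): author_id=NULL, no match -> dropped
  - book 5 (Hollow Hills): author_id=1 -> matches Clark
  - book 6 (Distant Shores): author_id=2 -> matches Carter
  - book 7 (The Glass Key): author_id=1 -> matches Clark
  - book 8 (River Crossing): author_id=1 -> matches Clark
So 1 of 8 rows is dropped.

SQL:
SELECT a.title, b.name AS author
FROM books a
INNER JOIN authors b ON a.author_id = b.id

Result:
title          | author
---------------+-------
Silent Waters  | Clark 
Winter Gardens | King  
Empty Rooms    | Clark 
Hollow Hills   | Clark 
Distant Shores | Carter
The Glass Key  | Clark 
River Crossing | Clark 


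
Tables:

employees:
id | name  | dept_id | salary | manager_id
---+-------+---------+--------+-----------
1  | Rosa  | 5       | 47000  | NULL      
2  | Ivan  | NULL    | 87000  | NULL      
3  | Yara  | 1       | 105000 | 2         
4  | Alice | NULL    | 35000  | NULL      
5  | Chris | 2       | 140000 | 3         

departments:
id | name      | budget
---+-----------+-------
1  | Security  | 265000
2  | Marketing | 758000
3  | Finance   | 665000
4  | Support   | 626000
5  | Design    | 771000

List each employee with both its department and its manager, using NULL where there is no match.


Two LEFT JOINs from the same base table employees: one to departments via dept_id, one to employees itself via manager_id. Both are LEFT so every employee is preserved.
Match against departments:
  - employee 1 (Rosa): dept_id=5 -> matches Design
  - employee 2 (Ivan): dept_id=NULL, no match -> kept with NULL
  - employee 3 (Yara): dept_id=1 -> matches Security
  - employee 4 (Alice): dept_id=NULL, no match -> kept with NULL
  - employee 5 (Chris): dept_id=2 -> matches Marketing
Match against employees (self):
  - employee 1 (Rosa): manager_id=NULL -> NULL
  - employee 2 (Ivan): manager_id=NULL -> NULL
  - employee 3 (Yara): manager_id=2 -> Ivan
  - employee 4 (Alice): manager_id=NULL -> NULL
  - employee 5 (Chris): manager_id=3 -> Yara

SQL:
SELECT a.name, b.name AS department, c.name AS manager
FROM employees a
LEFT JOIN departments b ON a.dept_id = b.id
LEFT JOIN employees c ON a.manager_id = c.id

Result:
name  | department | manager
------+------------+--------
Rosa  | Design     | NULL   
Ivan  | NULL       | NULL   
Yara  | Security   | Ivan   
Alice | NULL       | NULL   
Chris | Marketing  | Yara   


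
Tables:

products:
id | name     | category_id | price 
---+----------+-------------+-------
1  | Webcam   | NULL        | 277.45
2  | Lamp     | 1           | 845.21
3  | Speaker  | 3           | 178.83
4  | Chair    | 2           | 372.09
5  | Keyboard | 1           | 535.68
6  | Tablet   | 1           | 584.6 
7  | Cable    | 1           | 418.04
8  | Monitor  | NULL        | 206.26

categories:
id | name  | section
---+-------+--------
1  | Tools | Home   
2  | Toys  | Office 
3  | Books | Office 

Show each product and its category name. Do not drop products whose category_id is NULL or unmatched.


LEFT JOIN keeps every row from products (the left table); where category_id has no match in categories, the category columns become NULL. Walk through each product:
  - product 1 (Webcam): category_id=NULL, no match -> kept with NULL
  - product 2 (Lamp): category_id=1 -> matches Tools
  - product 3 (Speaker): category_id=3 -> matches Books
  - product 4 (Chair): category_id=2 -> matches Toys
  - product 5 (Keyboard): category_id=1 -> matches Tools
  - product 6 (Tablet): category_id=1 -> matches Tools
  - product 7 (Cable): category_id=1 -> matches Tools
  - product 8 (Monitor): category_id=NULL, no match -> kept with NULL
All 8 rows appear; 2 have NULL category.

SQL:
SELECT a.name, b.name AS category
FROM products a
LEFT JOIN categories b ON a.category_id = b.id

Result:
name     | category
---------+---------
Webcam   | NULL    
Lamp     | Tools   
Speaker  | Books   
Chair    | Toys    
Keyboard | Tools   
Tablet   | Tools   
Cable    | Tools   
Monitor  | NULL    


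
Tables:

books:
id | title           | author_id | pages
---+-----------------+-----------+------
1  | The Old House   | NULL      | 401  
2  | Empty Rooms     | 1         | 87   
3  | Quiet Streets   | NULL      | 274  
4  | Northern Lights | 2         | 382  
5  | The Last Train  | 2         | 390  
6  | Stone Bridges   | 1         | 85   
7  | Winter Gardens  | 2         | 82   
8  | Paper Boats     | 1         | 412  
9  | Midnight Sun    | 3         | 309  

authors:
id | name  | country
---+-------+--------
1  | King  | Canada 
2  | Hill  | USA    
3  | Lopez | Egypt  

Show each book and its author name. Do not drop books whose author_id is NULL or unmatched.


LEFT JOIN keeps every row from books (the left table); where author_id has no match in authors, the author columns become NULL. Walk through each book:
  - book 1 (The Old House): author_id=NULL, no match -> kept with NULL
  - book 2 (Empty Rooms): author_id=1 -> matches King
  - book 3 (Quiet Streets): author_id=NULL, no match -> kept with NULL
  - book 4 (Northern Lights): author_id=2 -> matches Hill
  - book 5 (The Last Train): author_id=2 -> matches Hill
  - book 6 (Stone Bridges): author_id=1 -> matches King
  - book 7 (Winter Gardens): author_id=2 -> matches Hill
  - book 8 (Paper Boats): author_id=1 -> matches King
  - book 9 (Midnight Sun): author_id=3 -> matches Lopez
All 9 rows appear; 2 have NULL author.

SQL:
SELECT a.title, b.name AS author
FROM books a
LEFT JOIN authors b ON a.author_id = b.id

Result:
title           | author
----------------+-------
The Old House   | NULL  
Empty Rooms     | King  
Quiet Streets   | NULL  
Northern Lights | Hill  
The Last Train  | Hill  
Stone Bridges   | King  
Winter Gardens  | Hill  
Paper Boats     | King  
Midnight Sun    | Lopez 


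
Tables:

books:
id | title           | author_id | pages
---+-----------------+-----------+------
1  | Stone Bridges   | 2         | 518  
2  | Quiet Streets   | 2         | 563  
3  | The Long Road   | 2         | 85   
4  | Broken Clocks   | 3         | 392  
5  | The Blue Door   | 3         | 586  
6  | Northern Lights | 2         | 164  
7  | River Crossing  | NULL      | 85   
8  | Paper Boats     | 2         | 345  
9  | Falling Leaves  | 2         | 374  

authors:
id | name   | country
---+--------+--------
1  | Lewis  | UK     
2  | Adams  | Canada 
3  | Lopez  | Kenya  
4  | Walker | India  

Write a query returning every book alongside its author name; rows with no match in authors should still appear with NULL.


LEFT JOIN keeps every row from books (the left table); where author_id has no match in authors, the author columns become NULL. Walk through each book:
  - book 1 (Stone Bridges): author_id=2 -> matches Adams
  - book 2 (Quiet Streets): author_id=2 -> matches Adams
  - book 3 (The Long Road): author_id=2 -> matches Adams
  - book 4 (Broken Clocks): author_id=3 -> matches Lopez
  - book 5 (The Blue Door): author_id=3 -> matches Lopez
  - book 6 (Northern Lights): author_id=2 -> matches Adams
  - book 7 (River Crossing): author_id=NULL, no match -> kept with NULL
  - book 8 (Paper Boats): author_id=2 -> matches Adams
  - book 9 (Falling Leaves): author_id=2 -> matches Adams
All 9 rows appear; 1 has NULL author.

SQL:
SELECT a.title, b.name AS author
FROM books a
LEFT JOIN authors b ON a.author_id = b.id

Result:
title           | author
----------------+-------
Stone Bridges   | Adams 
Quiet Streets   | Adams 
The Long Road   | Adams 
Broken Clocks   | Lopez 
The Blue Door   | Lopez 
Northern Lights | Adams 
River Crossing  | NULL  
Paper Boats     | Adams 
Falling Leaves  | Adams 


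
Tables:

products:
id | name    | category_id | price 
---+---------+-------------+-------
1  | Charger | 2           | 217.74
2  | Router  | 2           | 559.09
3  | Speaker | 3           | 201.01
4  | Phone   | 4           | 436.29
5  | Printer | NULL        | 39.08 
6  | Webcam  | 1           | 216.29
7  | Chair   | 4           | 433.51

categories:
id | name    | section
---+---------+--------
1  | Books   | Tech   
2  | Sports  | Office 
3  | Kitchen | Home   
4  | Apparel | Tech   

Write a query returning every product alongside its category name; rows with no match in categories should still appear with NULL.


LEFT JOIN keeps every row from products (the left table); where category_id has no match in categories, the category columns become NULL. Walk through each product:
  - product 1 (Charger): category_id=2 -> matches Sports
  - product 2 (Router): category_id=2 -> matches Sports
  - product 3 (Speaker): category_id=3 -> matches Kitchen
  - product 4 (Phone): category_id=4 -> matches Apparel
  - product 5 (Printer): category_id=NULL, no match -> kept with NULL
  - product 6 (Webcam): category_id=1 -> matches Books
  - product 7 (Chair): category_id=4 -> matches Apparel
All 7 rows appear; 1 has NULL category.

SQL:
SELECT a.name, b.name AS category
FROM products a
LEFT JOIN categories b ON a.category_id = b.id

Result:
name    | category
--------+---------
Charger | Sports  
Router  | Sports  
Speaker | Kitchen 
Phone   | Apparel 
Printer | NULL    
Webcam  | Books   
Chair   | Apparel 


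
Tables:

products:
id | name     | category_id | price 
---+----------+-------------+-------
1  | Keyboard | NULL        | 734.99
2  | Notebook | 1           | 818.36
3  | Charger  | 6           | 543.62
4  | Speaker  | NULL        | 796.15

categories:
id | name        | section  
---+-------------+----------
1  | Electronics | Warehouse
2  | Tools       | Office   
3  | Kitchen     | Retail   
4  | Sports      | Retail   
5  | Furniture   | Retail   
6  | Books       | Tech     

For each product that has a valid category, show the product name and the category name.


INNER JOIN keeps only products rows whose category_id matches an id in categories. Walk through each product:
  - product 1 (Keyboard): category_id=NULL, no match -> dropped
  - product 2 (Notebook): category_id=1 -> matches Electronics
  - product 3 (Charger): category_id=6 -> matches Books
  - product 4 (Speaker): category_id=NULL, no match -> dropped
So 2 of 4 rows are dropped.

SQL:
SELECT a.name, b.name AS category
FROM products a
INNER JOIN categories b ON a.category_id = b.id

Result:
name     | category   
---------+------------
Notebook | Electronics
Charger  | Books      


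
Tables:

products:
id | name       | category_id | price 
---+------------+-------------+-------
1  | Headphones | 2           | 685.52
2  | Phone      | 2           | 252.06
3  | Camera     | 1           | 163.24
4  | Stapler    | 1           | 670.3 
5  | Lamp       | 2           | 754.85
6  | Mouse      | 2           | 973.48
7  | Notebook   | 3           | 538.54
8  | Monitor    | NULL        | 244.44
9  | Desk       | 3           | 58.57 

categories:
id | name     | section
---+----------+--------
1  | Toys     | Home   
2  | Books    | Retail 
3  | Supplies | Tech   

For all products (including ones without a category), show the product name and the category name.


LEFT JOIN keeps every row from products (the left table); where category_id has no match in categories, the category columns become NULL. Walk through each product:
  - product 1 (Headphones): category_id=2 -> matches Books
  - product 2 (Phone): category_id=2 -> matches Books
  - product 3 (Camera): category_id=1 -> matches Toys
  - product 4 (Stapler): category_id=1 -> matches Toys
  - product 5 (Lamp): category_id=2 -> matches Books
  - product 6 (Mouse): category_id=2 -> matches Books
  - product 7 (Notebook): category_id=3 -> matches Supplies
  - product 8 (Monitor): category_id=NULL, no match -> kept with NULL
  - product 9 (Desk): category_id=3 -> matches Supplies
All 9 rows appear; 1 has NULL category.

SQL:
SELECT a.name, b.name AS category
FROM products a
LEFT JOIN categories b ON a.category_id = b.id

Result:
name       | category
-----------+---------
Headphones | Books   
Phone      | Books   
Camera     | Toys    
Stapler    | Toys    
Lamp       | Books   
Mouse      | Books   
Notebook   | Supplies
Monitor    | NULL    
Desk       | Supplies


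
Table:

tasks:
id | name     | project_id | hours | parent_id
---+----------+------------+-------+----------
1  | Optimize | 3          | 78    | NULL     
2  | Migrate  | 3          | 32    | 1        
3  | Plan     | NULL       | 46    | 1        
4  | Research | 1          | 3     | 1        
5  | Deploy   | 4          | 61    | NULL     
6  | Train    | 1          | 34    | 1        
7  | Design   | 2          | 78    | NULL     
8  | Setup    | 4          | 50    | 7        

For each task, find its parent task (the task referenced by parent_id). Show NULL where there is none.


This is a self-join: tasks is joined to a second copy of itself, matching each row's parent_id to another row's id. Use LEFT JOIN so rows with parent_id=NULL are kept.
  - task 1 (Optimize): parent_id=NULL -> NULL
  - task 2 (Migrate): parent_id=1 -> Optimize
  - task 3 (Plan): parent_id=1 -> Optimize
  - task 4 (Research): parent_id=1 -> Optimize
  - task 5 (Deploy): parent_id=NULL -> NULL
  - task 6 (Train): parent_id=1 -> Optimize
  - task 7 (Design): parent_id=NULL -> NULL
  - task 8 (Setup): parent_id=7 -> Design

SQL:
SELECT a.name AS item, b.name AS parent
FROM tasks a
LEFT JOIN tasks b ON a.parent_id = b.id

Result:
item     | parent  
---------+---------
Optimize | NULL    
Migrate  | Optimize
Plan     | Optimize
Research | Optimize
Deploy   | NULL    
Train    | Optimize
Design   | NULL    
Setup    | Design  


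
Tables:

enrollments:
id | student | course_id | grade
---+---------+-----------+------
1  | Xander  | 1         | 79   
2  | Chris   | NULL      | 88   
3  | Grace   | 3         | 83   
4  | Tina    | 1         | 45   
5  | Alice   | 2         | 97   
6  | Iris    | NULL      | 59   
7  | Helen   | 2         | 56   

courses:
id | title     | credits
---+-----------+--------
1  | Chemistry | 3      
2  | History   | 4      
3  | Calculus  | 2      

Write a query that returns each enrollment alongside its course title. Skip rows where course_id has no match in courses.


INNER JOIN keeps only enrollments rows whose course_id matches an id in courses. Walk through each enrollment:
  - enrollment 1 (Xander): course_id=1 -> matches Chemistry
  - enrollment 2 (Chris): course_id=NULL, no match -> dropped
  - enrollment 3 (Grace): course_id=3 -> matches Calculus
  - enrollment 4 (Tina): course_id=1 -> matches Chemistry
  - enrollment 5 (Alice): course_id=2 -> matches History
  - enrollment 6 (Iris): course_id=NULL, no match -> dropped
  - enrollment 7 (Helen): course_id=2 -> matches History
So 2 of 7 rows are dropped.

SQL:
SELECT a.student, b.title AS course
FROM enrollments a
INNER JOIN courses b ON a.course_id = b.id

Result:
student | course   
--------+----------
Xander  | Chemistry
Grace   | Calculus 
Tina    | Chemistry
Alice   | History  
Helen   | History  


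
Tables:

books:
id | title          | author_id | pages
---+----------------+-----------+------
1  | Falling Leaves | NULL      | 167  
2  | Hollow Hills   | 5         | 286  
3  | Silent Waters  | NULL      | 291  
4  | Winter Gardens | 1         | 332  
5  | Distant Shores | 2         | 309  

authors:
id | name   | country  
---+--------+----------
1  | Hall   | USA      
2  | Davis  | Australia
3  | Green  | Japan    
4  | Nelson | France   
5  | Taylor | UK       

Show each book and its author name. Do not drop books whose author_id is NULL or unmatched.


LEFT JOIN keeps every row from books (the left table); where author_id has no match in authors, the author columns become NULL. Walk through each book:
  - book 1 (Falling Leaves): author_id=NULL, no match -> kept with NULL
  - book 2 (Hollow Hills): author_id=5 -> matches Taylor
  - book 3 (Silent Waters): author_id=NULL, no match -> kept with NULL
  - book 4 (Winter Gardens): author_id=1 -> matches Hall
  - book 5 (Distant Shores): author_id=2 -> matches Davis
All 5 rows appear; 2 have NULL author.

SQL:
SELECT a.title, b.name AS author
FROM books a
LEFT JOIN authors b ON a.author_id = b.id

Result:
title          | author
---------------+-------
Falling Leaves | NULL  
Hollow Hills   | Taylor
Silent Waters  | NULL  
Winter Gardens | Hall  
Distant Shores | Davis 


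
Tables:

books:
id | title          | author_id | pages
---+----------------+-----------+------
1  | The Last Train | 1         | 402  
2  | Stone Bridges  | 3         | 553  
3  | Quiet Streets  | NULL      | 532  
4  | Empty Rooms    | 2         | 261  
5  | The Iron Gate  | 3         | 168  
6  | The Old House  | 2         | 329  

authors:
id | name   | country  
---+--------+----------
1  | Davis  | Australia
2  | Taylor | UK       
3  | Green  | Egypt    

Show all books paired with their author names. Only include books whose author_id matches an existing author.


INNER JOIN keeps only books rows whose author_id matches an id in authors. Walk through each book:
  - book 1 (The Last Train): author_id=1 -> matches Davis
  - book 2 (Stone Bridges): author_id=3 -> matches Green
  - book 3 (Quiet Streets): author_id=NULL, no match -> dropped
  - book 4 (Empty Rooms): author_id=2 -> matches Taylor
  - book 5 (The Iron Gate): author_id=3 -> matches Green
  - book 6 (The Old House): author_id=2 -> matches Taylor
So 1 of 6 rows is dropped.

SQL:
SELECT a.title, b.name AS author
FROM books a
INNER JOIN authors b ON a.author_id = b.id

Result:
title          | author
---------------+-------
The Last Train | Davis 
Stone Bridges  | Green 
Empty Rooms    | Taylor
The Iron Gate  | Green 
The Old House  | Taylor


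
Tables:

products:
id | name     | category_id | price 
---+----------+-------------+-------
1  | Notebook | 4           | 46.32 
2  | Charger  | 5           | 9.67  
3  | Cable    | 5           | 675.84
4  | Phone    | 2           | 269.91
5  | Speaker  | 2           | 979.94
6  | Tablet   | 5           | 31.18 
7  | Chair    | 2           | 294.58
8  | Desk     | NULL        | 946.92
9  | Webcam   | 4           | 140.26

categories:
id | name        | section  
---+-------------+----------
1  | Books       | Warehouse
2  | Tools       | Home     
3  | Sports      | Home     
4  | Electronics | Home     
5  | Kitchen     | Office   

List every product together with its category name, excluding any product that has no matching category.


INNER JOIN keeps only products rows whose category_id matches an id in categories. Walk through each product:
  - product 1 (Notebook): category_id=4 -> matches Electronics
  - product 2 (Charger): category_id=5 -> matches Kitchen
  - product 3 (Cable): category_id=5 -> matches Kitchen
  - product 4 (Phone): category_id=2 -> matches Tools
  - product 5 (Speaker): category_id=2 -> matches Tools
  - product 6 (Tablet): category_id=5 -> matches Kitchen
  - product 7 (Chair): category_id=2 -> matches Tools
  - product 8 (Desk): category_id=NULL, no match -> dropped
  - product 9 (Webcam): category_id=4 -> matches Electronics
So 1 of 9 rows is dropped.

SQL:
SELECT a.name, b.name AS category
FROM products a
INNER JOIN categories b ON a.category_id = b.id

Result:
name     | category   
---------+------------
Notebook | Electronics
Charger  | Kitchen    
Cable    | Kitchen    
Phone    | Tools      
Speaker  | Tools      
Tablet   | Kitchen    
Chair    | Tools      
Webcam   | Electronics


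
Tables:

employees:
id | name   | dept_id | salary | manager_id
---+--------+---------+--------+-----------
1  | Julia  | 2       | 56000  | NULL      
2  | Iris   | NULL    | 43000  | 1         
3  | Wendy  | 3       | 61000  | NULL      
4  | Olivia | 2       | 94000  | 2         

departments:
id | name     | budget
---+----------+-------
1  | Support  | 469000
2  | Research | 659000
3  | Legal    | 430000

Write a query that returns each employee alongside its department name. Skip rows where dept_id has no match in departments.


INNER JOIN keeps only employees rows whose dept_id matches an id in departments. Walk through each employee:
  - employee 1 (Julia): dept_id=2 -> matches Research
  - employee 2 (Iris): dept_id=NULL, no match -> dropped
  - employee 3 (Wendy): dept_id=3 -> matches Legal
  - employee 4 (Olivia): dept_id=2 -> matches Research
So 1 of 4 rows is dropped.

SQL:
SELECT a.name, b.name AS department
FROM employees a
INNER JOIN departments b ON a.dept_id = b.id

Result:
name   | department
-------+-----------
Julia  | Research  
Wendy  | Legal     
Olivia | Research  


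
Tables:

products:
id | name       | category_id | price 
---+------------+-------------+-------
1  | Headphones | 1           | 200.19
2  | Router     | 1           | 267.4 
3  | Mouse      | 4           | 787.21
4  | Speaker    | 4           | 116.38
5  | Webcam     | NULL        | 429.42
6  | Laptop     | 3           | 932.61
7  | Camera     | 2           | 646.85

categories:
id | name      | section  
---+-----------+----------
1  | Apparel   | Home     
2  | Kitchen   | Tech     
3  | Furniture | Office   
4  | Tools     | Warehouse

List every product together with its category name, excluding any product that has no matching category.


INNER JOIN keeps only products rows whose category_id matches an id in categories. Walk through each product:
  - product 1 (Headphones): category_id=1 -> matches Apparel
  - product 2 (Router): category_id=1 -> matches Apparel
  - product 3 (Mouse): category_id=4 -> matches Tools
  - product 4 (Speaker): category_id=4 -> matches Tools
  - product 5 (Webcam): category_id=NULL, no match -> dropped
  - product 6 (Laptop): category_id=3 -> matches Furniture
  - product 7 (Camera): category_id=2 -> matches Kitchen
So 1 of 7 rows is dropped.

SQL:
SELECT a.name, b.name AS category
FROM products a
INNER JOIN categories b ON a.category_id = b.id

Result:
name       | category 
-----------+----------
Headphones | Apparel  
Router     | Apparel  
Mouse      | Tools    
Speaker    | Tools    
Laptop     | Furniture
Camera     | Kitchen  


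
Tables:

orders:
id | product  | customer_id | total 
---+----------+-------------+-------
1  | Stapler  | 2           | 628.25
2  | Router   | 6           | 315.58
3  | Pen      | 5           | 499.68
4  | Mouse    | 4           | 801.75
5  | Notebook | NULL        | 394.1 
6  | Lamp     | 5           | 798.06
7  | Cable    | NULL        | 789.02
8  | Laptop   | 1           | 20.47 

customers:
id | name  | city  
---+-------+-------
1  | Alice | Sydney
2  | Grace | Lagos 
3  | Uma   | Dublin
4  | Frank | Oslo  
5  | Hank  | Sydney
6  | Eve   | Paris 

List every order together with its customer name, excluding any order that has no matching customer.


INNER JOIN keeps only orders rows whose customer_id matches an id in customers. Walk through each order:
  - order 1 (Stapler): customer_id=2 -> matches Grace
  - order 2 (Router): customer_id=6 -> matches Eve
  - order 3 (Pen): customer_id=5 -> matches Hank
  - order 4 (Mouse): customer_id=4 -> matches Frank
  - order 5 (Notebook): customer_id=NULL, no match -> dropped
  - order 6 (Lamp): customer_id=5 -> matches Hank
  - order 7 (Cable): customer_id=NULL, no match -> dropped
  - order 8 (Laptop): customer_id=1 -> matches Alice
So 2 of 8 rows are dropped.

SQL:
SELECT a.product, b.name AS customer
FROM orders a
INNER JOIN customers b ON a.customer_id = b.id

Result:
product | customer
--------+---------
Stapler | Grace   
Router  | Eve     
Pen     | Hank    
Mouse   | Frank   
Lamp    | Hank    
Laptop  | Alice   
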